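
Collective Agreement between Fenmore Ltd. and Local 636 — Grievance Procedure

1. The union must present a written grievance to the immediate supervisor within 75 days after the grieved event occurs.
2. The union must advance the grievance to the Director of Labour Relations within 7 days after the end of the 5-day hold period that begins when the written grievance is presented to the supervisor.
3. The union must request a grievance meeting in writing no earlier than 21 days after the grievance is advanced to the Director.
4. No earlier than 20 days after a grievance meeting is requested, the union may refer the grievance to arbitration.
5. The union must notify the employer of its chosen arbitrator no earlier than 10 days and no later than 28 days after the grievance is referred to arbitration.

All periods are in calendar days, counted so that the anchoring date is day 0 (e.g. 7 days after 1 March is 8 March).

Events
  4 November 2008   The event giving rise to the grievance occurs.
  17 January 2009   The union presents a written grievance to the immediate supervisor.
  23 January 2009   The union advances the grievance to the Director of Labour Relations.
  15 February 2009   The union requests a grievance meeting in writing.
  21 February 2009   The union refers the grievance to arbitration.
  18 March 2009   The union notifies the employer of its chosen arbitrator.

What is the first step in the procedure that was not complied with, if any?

Step 1: 75 days after 4 November 2008 (when the grieved event occurs) is 18 January 2009; 17 January 2009 is within that limit.
Step 2: 7 days after 22 January 2009 (end of the 5-day hold period, which began when the written grievance is presented to the supervisor on 17 January 2009) is 29 January 2009; done 23 January 2009 — timely.
Step 3: the earliest permitted date is 21 days after 23 January 2009 (when the grievance is advanced to the Director), i.e. 13 February 2009; done 15 February 2009, after the minimum wait.
Step 4: the earliest permitted date is 20 days after 15 February 2009 (when a grievance meeting is requested), i.e. 7 March 2009; done 21 February 2009 — 14 days too early.

Step 4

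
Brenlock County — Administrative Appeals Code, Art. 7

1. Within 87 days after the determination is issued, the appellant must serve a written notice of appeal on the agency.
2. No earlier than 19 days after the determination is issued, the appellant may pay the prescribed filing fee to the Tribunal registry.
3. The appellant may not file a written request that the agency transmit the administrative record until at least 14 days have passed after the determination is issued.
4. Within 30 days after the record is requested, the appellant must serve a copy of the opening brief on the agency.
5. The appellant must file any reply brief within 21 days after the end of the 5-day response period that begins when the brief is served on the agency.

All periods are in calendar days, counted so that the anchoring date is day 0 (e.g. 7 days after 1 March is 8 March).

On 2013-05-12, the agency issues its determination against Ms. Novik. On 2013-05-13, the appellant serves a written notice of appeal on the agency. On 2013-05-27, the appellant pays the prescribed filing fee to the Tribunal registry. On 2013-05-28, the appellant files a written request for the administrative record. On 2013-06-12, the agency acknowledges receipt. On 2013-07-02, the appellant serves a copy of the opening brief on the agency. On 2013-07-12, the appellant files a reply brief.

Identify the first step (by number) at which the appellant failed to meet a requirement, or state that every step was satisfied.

Step 2

Step 1: 87 days after 2013-05-12 (when the determination is issued) is 2013-08-07; completed 2013-05-13, before the deadline.
Step 2: the earliest permitted date is 19 days after 2013-05-12 (when the determination is issued), i.e. 2013-05-31; done 2013-05-27 — 4 days too early.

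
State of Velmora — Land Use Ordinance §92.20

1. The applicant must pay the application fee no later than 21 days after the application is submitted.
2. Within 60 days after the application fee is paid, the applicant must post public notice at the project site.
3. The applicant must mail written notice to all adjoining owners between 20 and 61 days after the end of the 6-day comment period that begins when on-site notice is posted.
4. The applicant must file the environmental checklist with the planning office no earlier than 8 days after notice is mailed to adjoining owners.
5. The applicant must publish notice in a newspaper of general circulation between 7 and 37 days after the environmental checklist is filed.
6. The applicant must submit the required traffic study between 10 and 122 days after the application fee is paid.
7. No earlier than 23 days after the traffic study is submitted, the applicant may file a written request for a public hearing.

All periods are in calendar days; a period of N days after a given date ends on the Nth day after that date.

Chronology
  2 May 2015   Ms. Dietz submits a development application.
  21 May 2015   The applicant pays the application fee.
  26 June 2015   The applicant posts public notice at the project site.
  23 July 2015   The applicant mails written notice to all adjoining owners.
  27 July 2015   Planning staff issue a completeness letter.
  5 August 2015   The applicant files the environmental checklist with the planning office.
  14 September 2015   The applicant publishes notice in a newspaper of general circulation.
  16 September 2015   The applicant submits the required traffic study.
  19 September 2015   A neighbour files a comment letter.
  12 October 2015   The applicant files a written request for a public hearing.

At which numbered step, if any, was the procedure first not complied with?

(1) due by 2 May 2015 + 21 days = 23 May 2015; completed 21 May 2015, before the deadline.
(2) due by 21 May 2015 + 60 days = 20 July 2015; completed 26 June 2015, before the deadline.
(3) the permitted window runs from 2 July 2015 + 20 = 22 July 2015 to 2 July 2015 + 61 = 1 September 2015; 23 July 2015 falls inside that range.
(4) permitted from 23 July 2015 + 8 days = 31 July 2015 onward; done 5 August 2015 — permitted.
(5) the permitted window runs from 5 August 2015 + 7 = 12 August 2015 to 5 August 2015 + 37 = 11 September 2015; 14 September 2015 is 3 days past the end of the window.
The analysis stops there.

Step 5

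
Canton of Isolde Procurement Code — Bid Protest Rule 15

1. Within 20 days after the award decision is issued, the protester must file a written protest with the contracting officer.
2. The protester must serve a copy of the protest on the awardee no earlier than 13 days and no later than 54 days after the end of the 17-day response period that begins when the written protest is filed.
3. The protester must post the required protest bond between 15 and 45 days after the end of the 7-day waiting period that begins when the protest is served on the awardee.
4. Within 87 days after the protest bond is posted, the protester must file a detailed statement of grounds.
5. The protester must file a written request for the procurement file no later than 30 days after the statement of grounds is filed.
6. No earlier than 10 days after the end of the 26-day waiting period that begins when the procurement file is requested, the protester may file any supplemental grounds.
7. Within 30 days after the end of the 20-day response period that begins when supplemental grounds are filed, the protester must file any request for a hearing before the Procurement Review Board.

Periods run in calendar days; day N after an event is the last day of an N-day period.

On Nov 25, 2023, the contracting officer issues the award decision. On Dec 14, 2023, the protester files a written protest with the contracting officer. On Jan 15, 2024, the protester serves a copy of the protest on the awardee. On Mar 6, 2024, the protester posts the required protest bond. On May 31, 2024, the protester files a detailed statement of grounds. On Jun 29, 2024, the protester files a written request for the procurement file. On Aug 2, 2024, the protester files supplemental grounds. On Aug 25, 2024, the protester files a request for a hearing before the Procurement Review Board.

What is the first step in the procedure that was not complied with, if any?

Step 6

Step 1 — counting 20 days from Nov 25, 2023 (when the award decision is issued) gives a deadline of Dec 15, 2023; done Dec 14, 2023 — timely.
Step 2 — 13 and 54 days from Dec 31, 2023 (end of the 17-day response period, which began when the written protest is filed on Dec 14, 2023) are Jan 13, 2024 and Feb 23, 2024 respectively; done Jan 15, 2024, which is between those dates.
Step 3 — 15 and 45 days from Jan 22, 2024 (end of the 7-day waiting period, which began when the protest is served on the awardee on Jan 15, 2024) are Feb 6, 2024 and Mar 7, 2024 respectively; done Mar 6, 2024, which is between those dates.
Step 4 — counting 87 days from Mar 6, 2024 (when the protest bond is posted) gives a deadline of Jun 1, 2024; done May 31, 2024 — timely.
Step 5 — counting 30 days from May 31, 2024 (when the statement of grounds is filed) gives a deadline of Jun 30, 2024; completed Jun 29, 2024, before the deadline.
Step 6 — must wait 10 days from Jul 25, 2024 (end of the 26-day waiting period, which began when the procurement file is requested on Jun 29, 2024), so not before Aug 4, 2024; done Aug 2, 2024 — 2 days too early.
That is the first point of non-compliance.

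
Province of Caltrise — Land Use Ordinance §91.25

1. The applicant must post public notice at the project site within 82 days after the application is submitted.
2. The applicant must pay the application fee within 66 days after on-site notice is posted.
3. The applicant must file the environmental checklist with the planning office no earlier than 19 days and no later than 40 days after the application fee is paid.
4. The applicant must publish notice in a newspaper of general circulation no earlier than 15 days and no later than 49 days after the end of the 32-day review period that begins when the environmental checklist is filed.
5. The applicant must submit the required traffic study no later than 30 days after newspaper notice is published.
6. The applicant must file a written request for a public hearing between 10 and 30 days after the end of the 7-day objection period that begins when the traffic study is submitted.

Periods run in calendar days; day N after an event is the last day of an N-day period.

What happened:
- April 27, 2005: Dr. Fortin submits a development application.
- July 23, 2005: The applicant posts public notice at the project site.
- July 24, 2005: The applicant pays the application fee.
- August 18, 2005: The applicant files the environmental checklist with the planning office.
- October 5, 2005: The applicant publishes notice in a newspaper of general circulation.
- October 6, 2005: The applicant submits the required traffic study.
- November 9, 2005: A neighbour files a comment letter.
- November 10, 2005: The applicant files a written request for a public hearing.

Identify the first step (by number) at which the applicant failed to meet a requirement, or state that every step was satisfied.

Step 1

Step 1: 82 days after April 27, 2005 (when the application is submitted) is July 18, 2005; not done until July 23, 2005, 5 days after the deadline.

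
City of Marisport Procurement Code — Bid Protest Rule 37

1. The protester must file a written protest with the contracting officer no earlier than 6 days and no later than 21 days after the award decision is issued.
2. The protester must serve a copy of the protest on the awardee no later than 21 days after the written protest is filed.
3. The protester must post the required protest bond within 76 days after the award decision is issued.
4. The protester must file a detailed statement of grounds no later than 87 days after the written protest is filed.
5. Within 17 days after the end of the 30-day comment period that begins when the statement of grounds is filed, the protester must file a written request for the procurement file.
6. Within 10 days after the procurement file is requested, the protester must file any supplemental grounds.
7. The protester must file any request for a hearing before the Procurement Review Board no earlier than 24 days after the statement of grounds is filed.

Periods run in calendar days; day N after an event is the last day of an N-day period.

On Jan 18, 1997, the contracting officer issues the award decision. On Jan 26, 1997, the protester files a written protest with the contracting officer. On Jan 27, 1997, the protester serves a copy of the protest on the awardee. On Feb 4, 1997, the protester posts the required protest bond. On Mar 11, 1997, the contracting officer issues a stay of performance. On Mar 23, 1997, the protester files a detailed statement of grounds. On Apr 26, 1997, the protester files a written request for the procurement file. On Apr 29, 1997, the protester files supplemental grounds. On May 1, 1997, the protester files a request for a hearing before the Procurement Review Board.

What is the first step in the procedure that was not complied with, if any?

Step 1 — 6 and 21 days from Jan 18, 1997 (when the award decision is issued) are Jan 24, 1997 and Feb 8, 1997 respectively; done Jan 26, 1997, which is between those dates.
Step 2 — counting 21 days from Jan 26, 1997 (when the written protest is filed) gives a deadline of Feb 16, 1997; done Jan 27, 1997 — timely.
Step 3 — counting 76 days from Jan 18, 1997 (when the award decision is issued) gives a deadline of Apr 4, 1997; Feb 4, 1997 is within that limit.
Step 4 — counting 87 days from Jan 26, 1997 (when the written protest is filed) gives a deadline of Apr 23, 1997; done Mar 23, 1997 — timely.
Step 5 — counting 17 days from Apr 22, 1997 (end of the 30-day comment period, which began when the statement of grounds is filed on Mar 23, 1997) gives a deadline of May 9, 1997; completed Apr 26, 1997, before the deadline.
Step 6 — counting 10 days from Apr 26, 1997 (when the procurement file is requested) gives a deadline of May 6, 1997; Apr 29, 1997 is within that limit.
Step 7 — must wait 24 days from Mar 23, 1997 (when the statement of grounds is filed), so not before Apr 16, 1997; May 1, 1997 is on or after that date.

None — every step was satisfied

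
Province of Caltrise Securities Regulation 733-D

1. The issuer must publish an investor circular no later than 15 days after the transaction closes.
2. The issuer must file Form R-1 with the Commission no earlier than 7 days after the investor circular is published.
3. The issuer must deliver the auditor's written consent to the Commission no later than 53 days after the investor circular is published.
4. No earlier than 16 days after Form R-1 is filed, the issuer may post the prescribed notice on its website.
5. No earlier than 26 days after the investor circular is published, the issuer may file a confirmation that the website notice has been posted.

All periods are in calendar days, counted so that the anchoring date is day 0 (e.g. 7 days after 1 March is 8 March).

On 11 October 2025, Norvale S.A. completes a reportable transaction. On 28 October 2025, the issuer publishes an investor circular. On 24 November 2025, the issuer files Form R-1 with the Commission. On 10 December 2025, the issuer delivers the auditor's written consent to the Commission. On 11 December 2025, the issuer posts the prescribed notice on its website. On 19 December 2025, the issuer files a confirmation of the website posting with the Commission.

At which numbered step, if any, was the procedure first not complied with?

Step 1

(1) due by 11 October 2025 + 15 days = 26 October 2025; not done until 28 October 2025, 2 days after the deadline.
That is the first point of non-compliance.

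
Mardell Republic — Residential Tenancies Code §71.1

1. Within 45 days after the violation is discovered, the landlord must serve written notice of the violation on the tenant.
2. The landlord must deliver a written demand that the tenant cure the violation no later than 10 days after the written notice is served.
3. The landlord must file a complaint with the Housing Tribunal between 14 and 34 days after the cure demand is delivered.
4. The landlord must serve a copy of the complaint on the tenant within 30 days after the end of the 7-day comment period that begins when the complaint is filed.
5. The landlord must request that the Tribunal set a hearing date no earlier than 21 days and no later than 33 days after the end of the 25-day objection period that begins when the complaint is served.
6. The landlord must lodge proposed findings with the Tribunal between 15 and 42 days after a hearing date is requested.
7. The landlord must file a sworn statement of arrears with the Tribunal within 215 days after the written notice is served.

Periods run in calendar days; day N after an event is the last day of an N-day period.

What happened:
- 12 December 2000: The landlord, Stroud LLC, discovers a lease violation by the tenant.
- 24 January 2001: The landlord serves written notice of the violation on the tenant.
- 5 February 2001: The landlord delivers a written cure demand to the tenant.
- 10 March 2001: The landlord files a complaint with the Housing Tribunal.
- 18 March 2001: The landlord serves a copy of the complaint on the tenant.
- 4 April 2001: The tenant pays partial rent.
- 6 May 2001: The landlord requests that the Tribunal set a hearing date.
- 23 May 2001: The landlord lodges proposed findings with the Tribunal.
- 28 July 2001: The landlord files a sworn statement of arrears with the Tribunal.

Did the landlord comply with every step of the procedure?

Step 1: 45 days after 12 December 2000 (when the violation is discovered) is 26 January 2001; completed 24 January 2001, before the deadline.
Step 2: 10 days after 24 January 2001 (when the written notice is served) is 3 February 2001; 5 February 2001 misses that deadline by 2 days.

No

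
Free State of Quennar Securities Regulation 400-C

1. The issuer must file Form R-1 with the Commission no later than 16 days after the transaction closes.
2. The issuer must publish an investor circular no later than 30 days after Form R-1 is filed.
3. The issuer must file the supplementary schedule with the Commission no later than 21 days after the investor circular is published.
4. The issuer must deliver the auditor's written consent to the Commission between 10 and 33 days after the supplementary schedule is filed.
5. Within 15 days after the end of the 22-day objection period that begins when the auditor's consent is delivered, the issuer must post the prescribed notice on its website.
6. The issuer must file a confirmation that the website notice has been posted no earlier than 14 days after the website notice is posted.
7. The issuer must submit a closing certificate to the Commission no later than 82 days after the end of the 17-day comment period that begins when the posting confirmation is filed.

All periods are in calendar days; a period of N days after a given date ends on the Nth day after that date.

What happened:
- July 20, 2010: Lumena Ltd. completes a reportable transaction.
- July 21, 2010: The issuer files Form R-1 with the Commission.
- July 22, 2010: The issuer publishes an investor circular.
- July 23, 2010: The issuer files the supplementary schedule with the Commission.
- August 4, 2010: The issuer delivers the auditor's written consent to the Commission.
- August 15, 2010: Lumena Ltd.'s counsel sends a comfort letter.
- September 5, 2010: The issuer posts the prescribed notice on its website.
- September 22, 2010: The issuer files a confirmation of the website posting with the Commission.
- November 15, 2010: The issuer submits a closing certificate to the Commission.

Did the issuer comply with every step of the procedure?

Step 1: 16 days after July 20, 2010 (when the transaction closes) is August 5, 2010; July 21, 2010 is within that limit.
Step 2: 30 days after July 21, 2010 (when Form R-1 is filed) is August 20, 2010; July 22, 2010 is within that limit.
Step 3: 21 days after July 22, 2010 (when the investor circular is published) is August 12, 2010; completed July 23, 2010, before the deadline.
Step 4: the window is 10–33 days after July 23, 2010 (when the supplementary schedule is filed), so August 2, 2010 through August 25, 2010; done August 4, 2010 — within the window.
Step 5: 15 days after August 26, 2010 (end of the 22-day objection period, which began when the auditor's consent is delivered on August 4, 2010) is September 10, 2010; done September 5, 2010 — timely.
Step 6: the earliest permitted date is 14 days after September 5, 2010 (when the website notice is posted), i.e. September 19, 2010; done September 22, 2010, after the minimum wait.
Step 7: 82 days after October 9, 2010 (end of the 17-day comment period, which began when the posting confirmation is filed on September 22, 2010) is December 30, 2010; done November 15, 2010 — timely.

Yes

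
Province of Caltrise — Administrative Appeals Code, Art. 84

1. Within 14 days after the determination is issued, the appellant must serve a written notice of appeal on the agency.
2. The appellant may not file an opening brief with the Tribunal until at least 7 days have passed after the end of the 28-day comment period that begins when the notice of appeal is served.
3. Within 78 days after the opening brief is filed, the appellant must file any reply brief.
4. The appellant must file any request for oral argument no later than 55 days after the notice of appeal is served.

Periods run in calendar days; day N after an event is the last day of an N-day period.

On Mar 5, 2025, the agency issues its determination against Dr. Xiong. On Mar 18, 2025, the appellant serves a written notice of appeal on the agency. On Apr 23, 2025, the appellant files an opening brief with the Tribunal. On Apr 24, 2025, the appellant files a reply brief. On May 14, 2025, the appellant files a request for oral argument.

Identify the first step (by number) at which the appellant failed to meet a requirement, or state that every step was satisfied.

Step 4

Step 1 — counting 14 days from Mar 5, 2025 (when the determination is issued) gives a deadline of Mar 19, 2025; Mar 18, 2025 is within that limit.
Step 2 — must wait 7 days from Apr 15, 2025 (end of the 28-day comment period, which began when the notice of appeal is served on Mar 18, 2025), so not before Apr 22, 2025; Apr 23, 2025 is on or after that date.
Step 3 — counting 78 days from Apr 23, 2025 (when the opening brief is filed) gives a deadline of Jul 10, 2025; done Apr 24, 2025 — timely.
Step 4 — counting 55 days from Mar 18, 2025 (when the notice of appeal is served) gives a deadline of May 12, 2025; done May 14, 2025 — 2 days late.
The procedure was therefore not followed at step 4.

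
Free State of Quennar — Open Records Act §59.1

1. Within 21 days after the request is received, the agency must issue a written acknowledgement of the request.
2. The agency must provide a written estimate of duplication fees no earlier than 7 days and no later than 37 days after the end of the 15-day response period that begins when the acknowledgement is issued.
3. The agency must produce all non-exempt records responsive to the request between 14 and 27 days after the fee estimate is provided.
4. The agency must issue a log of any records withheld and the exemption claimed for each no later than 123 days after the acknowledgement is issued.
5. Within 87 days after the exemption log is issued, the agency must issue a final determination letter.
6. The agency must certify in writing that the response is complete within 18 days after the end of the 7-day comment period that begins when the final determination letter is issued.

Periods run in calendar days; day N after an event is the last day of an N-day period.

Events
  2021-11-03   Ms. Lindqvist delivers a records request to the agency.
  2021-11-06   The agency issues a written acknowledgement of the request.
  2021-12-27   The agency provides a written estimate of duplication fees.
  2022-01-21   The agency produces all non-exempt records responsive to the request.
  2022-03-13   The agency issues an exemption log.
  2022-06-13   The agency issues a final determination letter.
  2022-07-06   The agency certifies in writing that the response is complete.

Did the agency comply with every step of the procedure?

Step 1: 21 days after 2021-11-03 (when the request is received) is 2021-11-24; 2021-11-06 is within that limit.
Step 2: the window is 7–37 days after 2021-11-21 (end of the 15-day response period, which began when the acknowledgement is issued on 2021-11-06), so 2021-11-28 through 2021-12-28; done 2021-12-27 — within the window.
Step 3: the window is 14–27 days after 2021-12-27 (when the fee estimate is provided), so 2022-01-10 through 2022-01-23; done 2022-01-21 — within the window.
Step 4: 123 days after 2021-11-06 (when the acknowledgement is issued) is 2022-03-09; 2022-03-13 misses that deadline by 4 days.
That is the first point of non-compliance.

No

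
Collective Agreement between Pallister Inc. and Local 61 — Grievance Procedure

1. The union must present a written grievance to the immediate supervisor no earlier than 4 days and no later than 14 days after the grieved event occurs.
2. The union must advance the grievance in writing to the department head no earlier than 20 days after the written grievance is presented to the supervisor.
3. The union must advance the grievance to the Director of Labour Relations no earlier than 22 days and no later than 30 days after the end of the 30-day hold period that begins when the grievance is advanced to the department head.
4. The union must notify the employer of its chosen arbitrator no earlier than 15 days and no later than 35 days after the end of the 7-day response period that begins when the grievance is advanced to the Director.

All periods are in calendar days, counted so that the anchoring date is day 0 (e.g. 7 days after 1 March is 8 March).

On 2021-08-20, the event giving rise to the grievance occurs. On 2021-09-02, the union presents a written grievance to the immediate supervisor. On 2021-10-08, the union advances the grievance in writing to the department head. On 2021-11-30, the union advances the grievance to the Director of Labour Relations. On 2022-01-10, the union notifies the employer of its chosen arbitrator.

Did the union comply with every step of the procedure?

Yes

Step 1 — 4 and 14 days from 2021-08-20 (when the grieved event occurs) are 2021-08-24 and 2021-09-03 respectively; done 2021-09-02, which is between those dates.
Step 2 — must wait 20 days from 2021-09-02 (when the written grievance is presented to the supervisor), so not before 2021-09-22; 2021-10-08 is on or after that date.
Step 3 — 22 and 30 days from 2021-11-07 (end of the 30-day hold period, which began when the grievance is advanced to the department head on 2021-10-08) are 2021-11-29 and 2021-12-07 respectively; 2021-11-30 falls inside that range.
Step 4 — 15 and 35 days from 2021-12-07 (end of the 7-day response period, which began when the grievance is advanced to the Director on 2021-11-30) are 2021-12-22 and 2022-01-11 respectively; done 2022-01-10, which is between those dates.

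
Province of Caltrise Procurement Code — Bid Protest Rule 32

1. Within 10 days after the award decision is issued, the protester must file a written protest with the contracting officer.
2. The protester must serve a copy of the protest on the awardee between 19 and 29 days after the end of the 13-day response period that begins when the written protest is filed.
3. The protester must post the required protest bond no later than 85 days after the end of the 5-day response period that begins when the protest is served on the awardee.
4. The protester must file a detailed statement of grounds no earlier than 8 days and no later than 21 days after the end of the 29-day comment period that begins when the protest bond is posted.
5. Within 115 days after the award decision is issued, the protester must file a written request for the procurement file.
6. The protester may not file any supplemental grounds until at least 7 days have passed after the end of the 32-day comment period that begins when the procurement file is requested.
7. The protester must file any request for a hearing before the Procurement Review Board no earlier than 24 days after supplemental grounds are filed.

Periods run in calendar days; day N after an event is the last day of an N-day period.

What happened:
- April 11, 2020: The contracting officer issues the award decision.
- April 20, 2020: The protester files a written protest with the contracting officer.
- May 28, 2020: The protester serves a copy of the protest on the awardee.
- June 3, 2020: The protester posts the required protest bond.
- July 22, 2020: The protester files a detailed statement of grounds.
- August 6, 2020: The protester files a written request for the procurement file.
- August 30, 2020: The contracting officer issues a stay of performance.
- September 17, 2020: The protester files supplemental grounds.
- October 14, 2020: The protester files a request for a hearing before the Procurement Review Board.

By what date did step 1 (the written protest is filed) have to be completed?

Step 1 runs from April 11, 2020, when the award decision is issued. 10 days after April 11, 2020 is April 21, 2020.

April 21, 2020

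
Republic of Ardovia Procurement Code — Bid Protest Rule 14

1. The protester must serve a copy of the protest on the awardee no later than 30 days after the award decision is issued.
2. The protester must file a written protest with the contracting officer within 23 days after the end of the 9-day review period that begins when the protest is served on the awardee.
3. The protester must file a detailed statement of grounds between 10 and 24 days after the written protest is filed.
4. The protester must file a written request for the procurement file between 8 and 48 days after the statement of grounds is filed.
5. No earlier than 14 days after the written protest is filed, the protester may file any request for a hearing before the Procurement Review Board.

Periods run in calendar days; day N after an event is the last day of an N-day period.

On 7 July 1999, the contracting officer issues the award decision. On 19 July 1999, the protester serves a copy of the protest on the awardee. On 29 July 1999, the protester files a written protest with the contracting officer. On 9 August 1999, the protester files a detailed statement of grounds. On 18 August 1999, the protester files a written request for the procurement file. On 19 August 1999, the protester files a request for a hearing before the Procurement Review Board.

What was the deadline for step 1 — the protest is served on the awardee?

6 August 1999

Step 1 runs from 7 July 1999, when the award decision is issued. 30 days after 7 July 1999 is 6 August 1999.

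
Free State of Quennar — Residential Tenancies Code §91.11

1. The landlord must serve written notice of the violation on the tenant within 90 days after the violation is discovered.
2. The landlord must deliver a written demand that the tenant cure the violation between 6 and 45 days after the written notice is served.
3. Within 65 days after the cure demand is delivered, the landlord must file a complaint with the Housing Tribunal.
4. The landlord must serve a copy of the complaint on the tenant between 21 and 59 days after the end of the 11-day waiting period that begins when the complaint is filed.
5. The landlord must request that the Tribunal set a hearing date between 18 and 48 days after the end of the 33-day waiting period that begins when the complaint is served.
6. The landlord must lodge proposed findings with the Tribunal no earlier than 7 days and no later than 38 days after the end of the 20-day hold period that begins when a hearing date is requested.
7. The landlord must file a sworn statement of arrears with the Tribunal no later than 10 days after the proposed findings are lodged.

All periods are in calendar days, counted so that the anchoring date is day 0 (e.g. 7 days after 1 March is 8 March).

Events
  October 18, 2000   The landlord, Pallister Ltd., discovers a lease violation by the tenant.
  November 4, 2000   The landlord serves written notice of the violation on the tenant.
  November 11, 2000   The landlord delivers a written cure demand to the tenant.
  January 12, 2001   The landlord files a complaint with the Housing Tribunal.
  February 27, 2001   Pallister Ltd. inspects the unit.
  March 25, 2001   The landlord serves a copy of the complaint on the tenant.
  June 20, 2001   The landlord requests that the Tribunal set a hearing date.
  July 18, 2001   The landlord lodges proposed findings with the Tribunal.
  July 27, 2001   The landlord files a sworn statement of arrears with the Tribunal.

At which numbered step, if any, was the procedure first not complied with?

Step 4

Step 1 — counting 90 days from October 18, 2000 (when the violation is discovered) gives a deadline of January 16, 2001; done November 4, 2000 — timely.
Step 2 — 6 and 45 days from November 4, 2000 (when the written notice is served) are November 10, 2000 and December 19, 2000 respectively; done November 11, 2000, which is between those dates.
Step 3 — counting 65 days from November 11, 2000 (when the cure demand is delivered) gives a deadline of January 15, 2001; January 12, 2001 is within that limit.
Step 4 — 21 and 59 days from January 23, 2001 (end of the 11-day waiting period, which began when the complaint is filed on January 12, 2001) are February 13, 2001 and March 23, 2001 respectively; March 25, 2001 is 2 days past the end of the window.
That is the first point of non-compliance.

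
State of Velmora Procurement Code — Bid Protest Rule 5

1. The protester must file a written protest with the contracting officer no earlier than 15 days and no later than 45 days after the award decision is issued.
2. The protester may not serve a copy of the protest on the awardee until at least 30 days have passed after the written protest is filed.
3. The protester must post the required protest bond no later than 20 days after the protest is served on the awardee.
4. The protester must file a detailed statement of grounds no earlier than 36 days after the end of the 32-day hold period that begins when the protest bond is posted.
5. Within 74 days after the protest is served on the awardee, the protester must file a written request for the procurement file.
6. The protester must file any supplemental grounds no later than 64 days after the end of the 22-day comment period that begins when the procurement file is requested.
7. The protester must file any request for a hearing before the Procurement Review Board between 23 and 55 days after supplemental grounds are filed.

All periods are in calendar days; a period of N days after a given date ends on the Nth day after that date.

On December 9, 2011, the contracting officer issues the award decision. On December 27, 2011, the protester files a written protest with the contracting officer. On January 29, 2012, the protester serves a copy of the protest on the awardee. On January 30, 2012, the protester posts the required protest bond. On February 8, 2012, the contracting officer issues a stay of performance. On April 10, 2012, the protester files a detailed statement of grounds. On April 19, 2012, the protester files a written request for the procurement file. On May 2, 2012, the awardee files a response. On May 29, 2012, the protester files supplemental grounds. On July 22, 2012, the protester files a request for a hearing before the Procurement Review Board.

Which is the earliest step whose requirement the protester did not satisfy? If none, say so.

Step 5

Step 1: the window is 15–45 days after December 9, 2011 (when the award decision is issued), so December 24, 2011 through January 23, 2012; December 27, 2011 falls inside that range.
Step 2: the earliest permitted date is 30 days after December 27, 2011 (when the written protest is filed), i.e. January 26, 2012; January 29, 2012 is on or after that date.
Step 3: 20 days after January 29, 2012 (when the protest is served on the awardee) is February 18, 2012; January 30, 2012 is within that limit.
Step 4: the earliest permitted date is 36 days after March 2, 2012 (end of the 32-day hold period, which began when the protest bond is posted on January 30, 2012), i.e. April 7, 2012; April 10, 2012 is on or after that date.
Step 5: 74 days after January 29, 2012 (when the protest is served on the awardee) is April 12, 2012; done April 19, 2012 — 7 days late.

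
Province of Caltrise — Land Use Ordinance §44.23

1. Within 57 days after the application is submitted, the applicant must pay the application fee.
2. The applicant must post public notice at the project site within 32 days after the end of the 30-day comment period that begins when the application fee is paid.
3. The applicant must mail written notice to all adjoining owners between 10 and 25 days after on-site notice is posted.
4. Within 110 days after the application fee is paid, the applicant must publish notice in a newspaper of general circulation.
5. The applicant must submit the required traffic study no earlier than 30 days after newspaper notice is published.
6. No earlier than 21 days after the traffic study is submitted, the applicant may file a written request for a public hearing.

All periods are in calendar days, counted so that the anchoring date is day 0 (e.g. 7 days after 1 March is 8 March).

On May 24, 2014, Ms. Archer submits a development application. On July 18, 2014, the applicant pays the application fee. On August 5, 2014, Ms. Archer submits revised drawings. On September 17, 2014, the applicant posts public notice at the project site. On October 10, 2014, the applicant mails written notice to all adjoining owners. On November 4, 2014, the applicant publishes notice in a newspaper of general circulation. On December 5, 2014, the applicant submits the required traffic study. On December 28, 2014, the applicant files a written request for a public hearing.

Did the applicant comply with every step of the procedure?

Yes

(1) due by May 24, 2014 + 57 days = July 20, 2014; July 18, 2014 is within that limit.
(2) due by August 17, 2014 + 32 days = September 18, 2014; September 17, 2014 is within that limit.
(3) the permitted window runs from September 17, 2014 + 10 = September 27, 2014 to September 17, 2014 + 25 = October 12, 2014; done October 10, 2014, which is between those dates.
(4) due by July 18, 2014 + 110 days = November 5, 2014; done November 4, 2014 — timely.
(5) permitted from November 4, 2014 + 30 days = December 4, 2014 onward; done December 5, 2014 — permitted.
(6) permitted from December 5, 2014 + 21 days = December 26, 2014 onward; December 28, 2014 is on or after that date.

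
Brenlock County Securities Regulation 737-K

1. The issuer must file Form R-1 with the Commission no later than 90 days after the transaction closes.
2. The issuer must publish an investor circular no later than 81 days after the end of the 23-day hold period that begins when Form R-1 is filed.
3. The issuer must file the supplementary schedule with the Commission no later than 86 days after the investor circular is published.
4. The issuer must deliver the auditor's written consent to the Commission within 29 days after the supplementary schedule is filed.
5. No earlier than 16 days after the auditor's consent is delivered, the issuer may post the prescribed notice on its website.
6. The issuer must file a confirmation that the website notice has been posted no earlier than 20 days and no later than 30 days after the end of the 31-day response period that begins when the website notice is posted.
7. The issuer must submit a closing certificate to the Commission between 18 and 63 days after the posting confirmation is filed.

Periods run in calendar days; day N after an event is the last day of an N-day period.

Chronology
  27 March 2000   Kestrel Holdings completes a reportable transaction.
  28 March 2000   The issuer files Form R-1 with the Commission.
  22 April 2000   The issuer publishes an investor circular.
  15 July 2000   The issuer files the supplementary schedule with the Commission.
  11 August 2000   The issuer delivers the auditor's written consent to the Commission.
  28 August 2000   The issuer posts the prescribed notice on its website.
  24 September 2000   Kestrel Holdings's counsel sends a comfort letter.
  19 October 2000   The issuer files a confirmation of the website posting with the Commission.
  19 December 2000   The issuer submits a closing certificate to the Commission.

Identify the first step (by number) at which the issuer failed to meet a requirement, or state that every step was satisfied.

Step 1: 90 days after 27 March 2000 (when the transaction closes) is 25 June 2000; done 28 March 2000 — timely.
Step 2: 81 days after 20 April 2000 (end of the 23-day hold period, which began when Form R-1 is filed on 28 March 2000) is 10 July 2000; completed 22 April 2000, before the deadline.
Step 3: 86 days after 22 April 2000 (when the investor circular is published) is 17 July 2000; completed 15 July 2000, before the deadline.
Step 4: 29 days after 15 July 2000 (when the supplementary schedule is filed) is 13 August 2000; 11 August 2000 is within that limit.
Step 5: the earliest permitted date is 16 days after 11 August 2000 (when the auditor's consent is delivered), i.e. 27 August 2000; 28 August 2000 is on or after that date.
Step 6: the window is 20–30 days after 28 September 2000 (end of the 31-day response period, which began when the website notice is posted on 28 August 2000), so 18 October 2000 through 28 October 2000; done 19 October 2000, which is between those dates.
Step 7: the window is 18–63 days after 19 October 2000 (when the posting confirmation is filed), so 6 November 2000 through 21 December 2000; 19 December 2000 falls inside that range.

None — every step was satisfied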